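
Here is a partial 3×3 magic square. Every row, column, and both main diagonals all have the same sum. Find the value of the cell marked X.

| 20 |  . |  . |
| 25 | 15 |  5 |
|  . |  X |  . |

35

Row 2 is complete and sums to 45; that is the magic constant.
Column 1: 20 + 25 + ? = 45, so (3,1) = 0.
Using main diagonal: 20 + 15 + ? → (3,3) = 45 − 35 = 10.
Anti-diagonal: 15 + 0 + ? = 45, so (1,3) = 30.
Row 1 must total 45; the given cells sum to 50, so (1,2) = -5.
Row 3: 0 + 10 + ? = 45, so (3,2) = 35.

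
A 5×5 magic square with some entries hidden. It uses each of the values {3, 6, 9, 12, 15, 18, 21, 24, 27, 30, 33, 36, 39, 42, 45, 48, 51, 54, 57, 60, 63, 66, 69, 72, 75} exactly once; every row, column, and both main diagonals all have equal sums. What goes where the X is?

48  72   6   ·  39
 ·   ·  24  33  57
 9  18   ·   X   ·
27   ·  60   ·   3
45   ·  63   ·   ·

The 25 entries sum to 975, so each line sums to 975/5 = 195.
Row 1: 48 + 72 + 6 + 39 + ? = 195, so (1,4) = 30.
The remaining cell in column 1 is (2,1) = 195 − 129 = 66.
From column 3, 195 − (6 + 24 + 60 + 63) gives (3,3) = 42.
From anti-diagonal, 195 − (39 + 33 + 42 + 45) gives (4,2) = 36.
The remaining cell in row 2 is (2,2) = 195 − 180 = 15.
Row 4 needs 195; the known cells sum to 126, so (4,4) = 69.
Using column 2: 72 + 15 + 18 + 36 + ? → (5,2) = 195 − 141 = 54.
From main diagonal, 195 − (48 + 15 + 42 + 69) gives (5,5) = 21.
From row 5, 195 − (45 + 54 + 63 + 21) gives (5,4) = 12.
Using column 4: 30 + 33 + 69 + 12 + ? → (3,4) = 195 − 144 = 51.

51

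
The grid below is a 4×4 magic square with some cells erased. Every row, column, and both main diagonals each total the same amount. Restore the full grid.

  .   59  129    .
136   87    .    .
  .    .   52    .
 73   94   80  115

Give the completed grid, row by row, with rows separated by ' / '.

Row 4 is already complete: 73 + 94 + 80 + 115 = 362, so that is the magic constant.
From column 2, 362 − (59 + 87 + 94) gives (3,2) = 122.
From column 3, 362 − (129 + 52 + 80) gives (2,3) = 101.
Using main diagonal: 87 + 52 + 115 + ? → (1,1) = 362 − 254 = 108.
Anti-diagonal needs 362; the known cells sum to 296, so (1,4) = 66.
Using row 2: 136 + 87 + 101 + ? → (2,4) = 362 − 324 = 38.
The remaining cell in column 1 is (3,1) = 362 − 317 = 45.
Column 4: 66 + 38 + 115 + ? = 362, so (3,4) = 143.

108 59 129 66 / 136 87 101 38 / 45 122 52 143 / 73 94 80 115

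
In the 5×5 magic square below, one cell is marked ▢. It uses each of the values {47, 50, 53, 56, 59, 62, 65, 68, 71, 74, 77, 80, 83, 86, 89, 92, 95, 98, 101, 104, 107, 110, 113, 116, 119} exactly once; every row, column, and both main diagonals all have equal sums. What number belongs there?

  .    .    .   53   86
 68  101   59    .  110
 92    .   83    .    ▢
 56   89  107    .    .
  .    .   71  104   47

The 25 entries sum to 2075, so each line sums to 2075/5 = 415.
Row 2: 68 + 101 + 59 + 110 + ? = 415, so (2,4) = 77.
Using column 3: 59 + 83 + 107 + 71 + ? → (1,3) = 415 − 320 = 95.
Anti-diagonal needs 415; the known cells sum to 335, so (5,1) = 80.
From row 5, 415 − (80 + 71 + 104 + 47) gives (5,2) = 113.
The remaining cell in column 1 is (1,1) = 415 − 296 = 119.
Main diagonal needs 415; the known cells sum to 350, so (4,4) = 65.
Row 1 must total 415; the given cells sum to 353, so (1,2) = 62.
Row 4: 56 + 89 + 107 + 65 + ? = 415, so (4,5) = 98.
Column 2 needs 415; the known cells sum to 365, so (3,2) = 50.
Column 4 must total 415; the given cells sum to 299, so (3,4) = 116.
Column 5: 86 + 110 + 98 + 47 + ? = 415, so (3,5) = 74.

74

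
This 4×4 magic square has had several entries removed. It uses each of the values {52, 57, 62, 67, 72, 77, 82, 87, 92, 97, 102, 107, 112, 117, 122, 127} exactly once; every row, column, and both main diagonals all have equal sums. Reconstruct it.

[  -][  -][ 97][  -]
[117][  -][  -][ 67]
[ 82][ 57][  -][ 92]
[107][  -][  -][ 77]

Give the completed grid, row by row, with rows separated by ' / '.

The 16 entries sum to 1432, so each line sums to 1432/4 = 358.
Row 3 must total 358; the given cells sum to 231, so (3,3) = 127.
Column 1 needs 358; the known cells sum to 306, so (1,1) = 52.
Column 4: 67 + 92 + 77 + ? = 358, so (1,4) = 122.
Main diagonal: 52 + 127 + 77 + ? = 358, so (2,2) = 102.
Anti-diagonal must total 358; the given cells sum to 286, so (2,3) = 72.
The remaining cell in row 1 is (1,2) = 358 − 271 = 87.
Using column 2: 87 + 102 + 57 + ? → (4,2) = 358 − 246 = 112.
Using column 3: 97 + 72 + 127 + ? → (4,3) = 358 − 296 = 62.

52 87 97 122 / 117 102 72 67 / 82 57 127 92 / 107 112 62 77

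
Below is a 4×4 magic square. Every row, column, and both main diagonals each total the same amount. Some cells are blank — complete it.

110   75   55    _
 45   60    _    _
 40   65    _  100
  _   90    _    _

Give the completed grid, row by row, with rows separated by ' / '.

Column 2 is already complete: 75 + 60 + 65 + 90 = 290, so that is the magic constant.
Row 1: 110 + 75 + 55 + ? = 290, so (1,4) = 50.
Row 3 must total 290; the given cells sum to 205, so (3,3) = 85.
The remaining cell in column 1 is (4,1) = 290 − 195 = 95.
Main diagonal: 110 + 60 + 85 + ? = 290, so (4,4) = 35.
Anti-diagonal: 50 + 65 + 95 + ? = 290, so (2,3) = 80.
From row 2, 290 − (45 + 60 + 80) gives (2,4) = 105.
From row 4, 290 − (95 + 90 + 35) gives (4,3) = 70.

110 75 55 50 / 45 60 80 105 / 40 65 85 100 / 95 90 70 35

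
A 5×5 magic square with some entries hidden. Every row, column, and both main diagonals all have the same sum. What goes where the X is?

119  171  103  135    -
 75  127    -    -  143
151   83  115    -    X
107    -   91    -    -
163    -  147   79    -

99

Column 1 is complete and sums to 615; that is the magic constant.
From row 1, 615 − (119 + 171 + 103 + 135) gives (1,5) = 87.
Column 3: 103 + 115 + 91 + 147 + ? = 615, so (2,3) = 159.
The remaining cell in row 2 is (2,4) = 615 − 504 = 111.
Anti-diagonal: 87 + 111 + 115 + 163 + ? = 615, so (4,2) = 139.
From column 2, 615 − (171 + 127 + 83 + 139) gives (5,2) = 95.
Using row 5: 163 + 95 + 147 + 79 + ? → (5,5) = 615 − 484 = 131.
Main diagonal needs 615; the known cells sum to 492, so (4,4) = 123.
Row 4: 107 + 139 + 91 + 123 + ? = 615, so (4,5) = 155.
Column 4 must total 615; the given cells sum to 448, so (3,4) = 167.
From column 5, 615 − (87 + 143 + 155 + 131) gives (3,5) = 99.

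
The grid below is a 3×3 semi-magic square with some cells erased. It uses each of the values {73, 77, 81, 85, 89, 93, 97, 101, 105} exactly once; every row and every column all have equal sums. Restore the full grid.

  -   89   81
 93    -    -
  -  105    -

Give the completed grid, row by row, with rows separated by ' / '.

97 89 81 / 93 73 101 / 77 105 85

The 9 entries sum to 801, so each line sums to 801/3 = 267.
From row 1, 267 − (89 + 81) gives (1,1) = 97.
Column 1 needs 267; the known cells sum to 190, so (3,1) = 77.
Column 2 must total 267; the given cells sum to 194, so (2,2) = 73.
Row 2 must total 267; the given cells sum to 166, so (2,3) = 101.
Row 3 needs 267; the known cells sum to 182, so (3,3) = 85.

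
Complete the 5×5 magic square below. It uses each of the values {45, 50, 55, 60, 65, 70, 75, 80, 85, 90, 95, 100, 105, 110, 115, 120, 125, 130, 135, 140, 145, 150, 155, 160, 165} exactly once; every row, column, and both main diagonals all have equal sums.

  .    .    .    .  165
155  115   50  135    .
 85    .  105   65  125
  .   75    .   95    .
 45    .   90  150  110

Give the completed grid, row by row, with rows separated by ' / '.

100 60 120 80 165 / 155 115 50 135 70 / 85 145 105 65 125 / 140 75 160 95 55 / 45 130 90 150 110

The 25 entries sum to 2625, so each line sums to 2625/5 = 525.
Row 2 must total 525; the given cells sum to 455, so (2,5) = 70.
Using row 3: 85 + 105 + 65 + 125 + ? → (3,2) = 525 − 380 = 145.
Row 5 must total 525; the given cells sum to 395, so (5,2) = 130.
Column 2: 115 + 145 + 75 + 130 + ? = 525, so (1,2) = 60.
Using column 4: 135 + 65 + 95 + 150 + ? → (1,4) = 525 − 445 = 80.
From column 5, 525 − (165 + 70 + 125 + 110) gives (4,5) = 55.
The remaining cell in main diagonal is (1,1) = 525 − 425 = 100.
Row 1 needs 525; the known cells sum to 405, so (1,3) = 120.
Column 1 needs 525; the known cells sum to 385, so (4,1) = 140.
Column 3: 120 + 50 + 105 + 90 + ? = 525, so (4,3) = 160.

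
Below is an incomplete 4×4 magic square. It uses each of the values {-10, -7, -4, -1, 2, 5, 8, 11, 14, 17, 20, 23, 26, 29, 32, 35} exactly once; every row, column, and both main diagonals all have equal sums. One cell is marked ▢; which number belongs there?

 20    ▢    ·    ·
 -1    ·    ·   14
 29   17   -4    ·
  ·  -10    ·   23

32

The 16 entries sum to 200, so each line sums to 200/4 = 50.
Row 3 must total 50; the given cells sum to 42, so (3,4) = 8.
Column 1 needs 50; the known cells sum to 48, so (4,1) = 2.
The remaining cell in column 4 is (1,4) = 50 − 45 = 5.
Using main diagonal: 20 + (-4) + 23 + ? → (2,2) = 50 − 39 = 11.
Anti-diagonal: 5 + 17 + 2 + ? = 50, so (2,3) = 26.
From row 4, 50 − (2 + (-10) + 23) gives (4,3) = 35.
From column 2, 50 − (11 + 17 + (-10)) gives (1,2) = 32.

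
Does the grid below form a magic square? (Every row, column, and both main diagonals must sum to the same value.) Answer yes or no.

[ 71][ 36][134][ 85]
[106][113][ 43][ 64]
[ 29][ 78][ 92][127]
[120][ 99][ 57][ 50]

Row 1: 71 + 36 + 134 + 85 = 326.
Row 2: 106 + 113 + 43 + 64 = 326.
Row 3: 29 + 78 + 92 + 127 = 326.
Row 4: 120 + 99 + 57 + 50 = 326.
Column 1: 71 + 106 + 29 + 120 = 326.
Column 2: 36 + 113 + 78 + 99 = 326.
Column 3: 134 + 43 + 92 + 57 = 326.
Column 4: 85 + 64 + 127 + 50 = 326.
Main diagonal: 71 + 113 + 92 + 50 = 326.
Anti-diagonal: 85 + 43 + 78 + 120 = 326.
All lines sum to 326.

Yes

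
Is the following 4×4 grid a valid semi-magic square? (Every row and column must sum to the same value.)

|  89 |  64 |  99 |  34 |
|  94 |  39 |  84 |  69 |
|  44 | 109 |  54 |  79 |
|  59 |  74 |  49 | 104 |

Yes

Row 1: 89 + 64 + 99 + 34 = 286.
Row 2: 94 + 39 + 84 + 69 = 286.
Row 3: 44 + 109 + 54 + 79 = 286.
Row 4: 59 + 74 + 49 + 104 = 286.
Column 1: 89 + 94 + 44 + 59 = 286.
Column 2: 64 + 39 + 109 + 74 = 286.
Column 3: 99 + 84 + 54 + 49 = 286.
Column 4: 34 + 69 + 79 + 104 = 286.
All lines sum to 286.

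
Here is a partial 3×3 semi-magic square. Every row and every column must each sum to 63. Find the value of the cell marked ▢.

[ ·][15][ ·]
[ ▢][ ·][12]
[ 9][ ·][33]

24

The remaining cell in row 3 is (3,2) = 63 − 42 = 21.
Using column 2: 15 + 21 + ? → (2,2) = 63 − 36 = 27.
From column 3, 63 − (12 + 33) gives (1,3) = 18.
From row 1, 63 − (15 + 18) gives (1,1) = 30.
Row 2 needs 63; the known cells sum to 39, so (2,1) = 24.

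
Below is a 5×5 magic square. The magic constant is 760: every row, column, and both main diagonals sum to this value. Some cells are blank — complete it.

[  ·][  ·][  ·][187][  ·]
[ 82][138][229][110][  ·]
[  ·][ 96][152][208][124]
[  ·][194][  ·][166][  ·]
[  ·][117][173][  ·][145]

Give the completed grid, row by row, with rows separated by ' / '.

Row 2 must total 760; the given cells sum to 559, so (2,5) = 201.
Row 3 must total 760; the given cells sum to 580, so (3,1) = 180.
From column 2, 760 − (138 + 96 + 194 + 117) gives (1,2) = 215.
Column 4: 187 + 110 + 208 + 166 + ? = 760, so (5,4) = 89.
From main diagonal, 760 − (138 + 152 + 166 + 145) gives (1,1) = 159.
The remaining cell in row 5 is (5,1) = 760 − 524 = 236.
Column 1 must total 760; the given cells sum to 657, so (4,1) = 103.
The remaining cell in anti-diagonal is (1,5) = 760 − 692 = 68.
Row 1 needs 760; the known cells sum to 629, so (1,3) = 131.
Using column 3: 131 + 229 + 152 + 173 + ? → (4,3) = 760 − 685 = 75.
Column 5 must total 760; the given cells sum to 538, so (4,5) = 222.

159 215 131 187 68 / 82 138 229 110 201 / 180 96 152 208 124 / 103 194 75 166 222 / 236 117 173 89 145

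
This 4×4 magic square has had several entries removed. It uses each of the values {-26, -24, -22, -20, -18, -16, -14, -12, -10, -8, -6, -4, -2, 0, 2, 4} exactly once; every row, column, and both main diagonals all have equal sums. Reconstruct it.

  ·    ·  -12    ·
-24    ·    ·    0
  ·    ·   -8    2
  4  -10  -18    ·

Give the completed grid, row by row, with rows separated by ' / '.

The 16 entries sum to -176, so each line sums to -176/4 = -44.
Using row 4: 4 + (-10) + (-18) + ? → (4,4) = -44 − (-24) = -20.
The remaining cell in column 3 is (2,3) = -44 − (-38) = -6.
From column 4, -44 − (0 + 2 + (-20)) gives (1,4) = -26.
Anti-diagonal: -26 + (-6) + 4 + ? = -44, so (3,2) = -16.
Row 2: -24 + (-6) + 0 + ? = -44, so (2,2) = -14.
Row 3 must total -44; the given cells sum to -22, so (3,1) = -22.
The remaining cell in column 1 is (1,1) = -44 − (-42) = -2.
The remaining cell in column 2 is (1,2) = -44 − (-40) = -4.

-2 -4 -12 -26 / -24 -14 -6 0 / -22 -16 -8 2 / 4 -10 -18 -20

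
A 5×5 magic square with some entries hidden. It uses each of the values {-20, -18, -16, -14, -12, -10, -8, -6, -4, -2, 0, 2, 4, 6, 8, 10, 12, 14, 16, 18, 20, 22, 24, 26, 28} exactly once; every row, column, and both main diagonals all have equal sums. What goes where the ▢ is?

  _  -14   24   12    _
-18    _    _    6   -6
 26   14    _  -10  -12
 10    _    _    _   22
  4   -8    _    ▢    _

28

The 25 entries sum to 100, so each line sums to 100/5 = 20.
Using row 3: 26 + 14 + (-10) + (-12) + ? → (3,3) = 20 − 18 = 2.
The remaining cell in column 1 is (1,1) = 20 − 22 = -2.
Row 1 must total 20; the given cells sum to 20, so (1,5) = 0.
The remaining cell in column 5 is (5,5) = 20 − 4 = 16.
From anti-diagonal, 20 − (0 + 6 + 2 + 4) gives (4,2) = 8.
Column 2 must total 20; the given cells sum to 0, so (2,2) = 20.
Main diagonal must total 20; the given cells sum to 36, so (4,4) = -16.
From row 2, 20 − (-18 + 20 + 6 + (-6)) gives (2,3) = 18.
The remaining cell in row 4 is (4,3) = 20 − 24 = -4.
Using column 3: 24 + 18 + 2 + (-4) + ? → (5,3) = 20 − 40 = -20.
The remaining cell in column 4 is (5,4) = 20 − (-8) = 28.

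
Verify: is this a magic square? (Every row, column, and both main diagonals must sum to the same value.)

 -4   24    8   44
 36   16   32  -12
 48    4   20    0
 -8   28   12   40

Row 1: -4 + 24 + 8 + 44 = 72.
Row 2: 36 + 16 + 32 + (-12) = 72.
Row 3: 48 + 4 + 20 + 0 = 72.
Row 4: -8 + 28 + 12 + 40 = 72.
Column 1: -4 + 36 + 48 + (-8) = 72.
Column 2: 24 + 16 + 4 + 28 = 72.
Column 3: 8 + 32 + 20 + 12 = 72.
Column 4: 44 + (-12) + 0 + 40 = 72.
Main diagonal: -4 + 16 + 20 + 40 = 72.
Anti-diagonal: 44 + 32 + 4 + (-8) = 72.
All lines sum to 72.

Yes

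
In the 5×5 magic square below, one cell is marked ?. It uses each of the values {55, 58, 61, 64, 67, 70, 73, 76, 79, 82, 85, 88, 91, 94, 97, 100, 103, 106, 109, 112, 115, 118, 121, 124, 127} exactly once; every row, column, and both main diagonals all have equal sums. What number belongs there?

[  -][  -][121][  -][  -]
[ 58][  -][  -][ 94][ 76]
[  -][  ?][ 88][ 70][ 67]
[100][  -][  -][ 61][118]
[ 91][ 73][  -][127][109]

The 25 entries sum to 2275, so each line sums to 2275/5 = 455.
From row 5, 455 − (91 + 73 + 127 + 109) gives (5,3) = 55.
From column 4, 455 − (94 + 70 + 61 + 127) gives (1,4) = 103.
Using column 5: 76 + 67 + 118 + 109 + ? → (1,5) = 455 − 370 = 85.
Anti-diagonal must total 455; the given cells sum to 358, so (4,2) = 97.
Row 4 needs 455; the known cells sum to 376, so (4,3) = 79.
Column 3: 121 + 88 + 79 + 55 + ? = 455, so (2,3) = 112.
The remaining cell in row 2 is (2,2) = 455 − 340 = 115.
Using main diagonal: 115 + 88 + 61 + 109 + ? → (1,1) = 455 − 373 = 82.
Row 1: 82 + 121 + 103 + 85 + ? = 455, so (1,2) = 64.
The remaining cell in column 1 is (3,1) = 455 − 331 = 124.
From column 2, 455 − (64 + 115 + 97 + 73) gives (3,2) = 106.

106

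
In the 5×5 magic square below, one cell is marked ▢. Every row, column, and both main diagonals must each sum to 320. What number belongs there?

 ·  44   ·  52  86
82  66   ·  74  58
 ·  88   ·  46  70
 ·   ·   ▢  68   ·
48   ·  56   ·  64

84

Using row 2: 82 + 66 + 74 + 58 + ? → (2,3) = 320 − 280 = 40.
Column 4: 52 + 74 + 46 + 68 + ? = 320, so (5,4) = 80.
The remaining cell in column 5 is (4,5) = 320 − 278 = 42.
The remaining cell in row 5 is (5,2) = 320 − 248 = 72.
Using column 2: 44 + 66 + 88 + 72 + ? → (4,2) = 320 − 270 = 50.
Using anti-diagonal: 86 + 74 + 50 + 48 + ? → (3,3) = 320 − 258 = 62.
Row 3 must total 320; the given cells sum to 266, so (3,1) = 54.
From main diagonal, 320 − (66 + 62 + 68 + 64) gives (1,1) = 60.
From row 1, 320 − (60 + 44 + 52 + 86) gives (1,3) = 78.
The remaining cell in column 1 is (4,1) = 320 − 244 = 76.
Column 3: 78 + 40 + 62 + 56 + ? = 320, so (4,3) = 84.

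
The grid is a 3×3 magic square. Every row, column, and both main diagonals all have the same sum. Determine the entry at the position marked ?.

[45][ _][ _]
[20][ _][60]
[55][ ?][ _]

30

Column 1 is complete and sums to 120; that is the magic constant.
From row 2, 120 − (20 + 60) gives (2,2) = 40.
Main diagonal: 45 + 40 + ? = 120, so (3,3) = 35.
Anti-diagonal needs 120; the known cells sum to 95, so (1,3) = 25.
From row 1, 120 − (45 + 25) gives (1,2) = 50.
From row 3, 120 − (55 + 35) gives (3,2) = 30.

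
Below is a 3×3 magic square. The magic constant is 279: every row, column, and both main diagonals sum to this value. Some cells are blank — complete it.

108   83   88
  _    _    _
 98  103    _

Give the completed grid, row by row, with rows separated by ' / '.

The remaining cell in row 3 is (3,3) = 279 − 201 = 78.
Column 1: 108 + 98 + ? = 279, so (2,1) = 73.
Column 2 needs 279; the known cells sum to 186, so (2,2) = 93.
Column 3 must total 279; the given cells sum to 166, so (2,3) = 113.

108 83 88 / 73 93 113 / 98 103 78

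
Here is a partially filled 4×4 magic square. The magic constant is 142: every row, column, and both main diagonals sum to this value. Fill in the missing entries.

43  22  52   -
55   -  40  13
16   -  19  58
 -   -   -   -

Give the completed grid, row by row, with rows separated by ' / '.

Row 1 must total 142; the given cells sum to 117, so (1,4) = 25.
Row 2 needs 142; the known cells sum to 108, so (2,2) = 34.
Row 3 must total 142; the given cells sum to 93, so (3,2) = 49.
The remaining cell in column 1 is (4,1) = 142 − 114 = 28.
From column 2, 142 − (22 + 34 + 49) gives (4,2) = 37.
From column 3, 142 − (52 + 40 + 19) gives (4,3) = 31.
The remaining cell in column 4 is (4,4) = 142 − 96 = 46.

43 22 52 25 / 55 34 40 13 / 16 49 19 58 / 28 37 31 46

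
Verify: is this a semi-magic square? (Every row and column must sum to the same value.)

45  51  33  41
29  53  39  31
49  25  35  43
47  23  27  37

Row 1: 45 + 51 + 33 + 41 = 170.
Row 2: 29 + 53 + 39 + 31 = 152.
Row 3: 49 + 25 + 35 + 43 = 152.
Row 4: 47 + 23 + 27 + 37 = 134.
Column 1: 45 + 29 + 49 + 47 = 170.
Column 2: 51 + 53 + 25 + 23 = 152.
Column 3: 33 + 39 + 35 + 27 = 134.
Column 4: 41 + 31 + 43 + 37 = 152.

No — row 3 sums to 152 but row 1 sums to 170.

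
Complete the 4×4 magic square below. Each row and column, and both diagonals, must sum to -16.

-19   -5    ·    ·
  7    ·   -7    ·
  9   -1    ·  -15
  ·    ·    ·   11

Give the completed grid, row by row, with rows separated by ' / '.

-19 -5 3 5 / 7 1 -7 -17 / 9 -1 -9 -15 / -13 -11 -3 11

Row 3 needs -16; the known cells sum to -7, so (3,3) = -9.
Column 1 needs -16; the known cells sum to -3, so (4,1) = -13.
The remaining cell in main diagonal is (2,2) = -16 − (-17) = 1.
Anti-diagonal needs -16; the known cells sum to -21, so (1,4) = 5.
From row 1, -16 − (-19 + (-5) + 5) gives (1,3) = 3.
The remaining cell in row 2 is (2,4) = -16 − 1 = -17.
The remaining cell in column 2 is (4,2) = -16 − (-5) = -11.
Using column 3: 3 + (-7) + (-9) + ? → (4,3) = -16 − (-13) = -3.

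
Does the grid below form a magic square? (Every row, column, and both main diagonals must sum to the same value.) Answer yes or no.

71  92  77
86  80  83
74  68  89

No — column 3 sums to 249 but main diagonal sums to 240.

Row 1: 71 + 92 + 77 = 240.
Row 2: 86 + 80 + 83 = 249.
Row 3: 74 + 68 + 89 = 231.
Column 1: 71 + 86 + 74 = 231.
Column 2: 92 + 80 + 68 = 240.
Column 3: 77 + 83 + 89 = 249.
Main diagonal: 71 + 80 + 89 = 240.
Anti-diagonal: 77 + 80 + 74 = 231.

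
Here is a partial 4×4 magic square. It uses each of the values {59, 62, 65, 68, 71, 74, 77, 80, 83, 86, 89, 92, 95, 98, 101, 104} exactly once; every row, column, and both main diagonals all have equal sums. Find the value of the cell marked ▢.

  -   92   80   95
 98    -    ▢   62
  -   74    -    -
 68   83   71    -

89

The 16 entries sum to 1304, so each line sums to 1304/4 = 326.
Using row 1: 92 + 80 + 95 + ? → (1,1) = 326 − 267 = 59.
Row 4: 68 + 83 + 71 + ? = 326, so (4,4) = 104.
Using column 1: 59 + 98 + 68 + ? → (3,1) = 326 − 225 = 101.
From column 2, 326 − (92 + 74 + 83) gives (2,2) = 77.
Column 4 needs 326; the known cells sum to 261, so (3,4) = 65.
Main diagonal must total 326; the given cells sum to 240, so (3,3) = 86.
Using anti-diagonal: 95 + 74 + 68 + ? → (2,3) = 326 − 237 = 89.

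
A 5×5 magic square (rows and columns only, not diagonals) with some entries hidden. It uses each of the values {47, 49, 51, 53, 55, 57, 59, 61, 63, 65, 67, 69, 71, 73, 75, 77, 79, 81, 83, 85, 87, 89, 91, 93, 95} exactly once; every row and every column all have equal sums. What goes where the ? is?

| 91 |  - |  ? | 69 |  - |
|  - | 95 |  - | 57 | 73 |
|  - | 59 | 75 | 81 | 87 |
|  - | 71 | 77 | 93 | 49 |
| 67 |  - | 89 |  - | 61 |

63

The 25 entries sum to 1775, so each line sums to 1775/5 = 355.
From row 3, 355 − (59 + 75 + 81 + 87) gives (3,1) = 53.
Row 4 needs 355; the known cells sum to 290, so (4,1) = 65.
From column 1, 355 − (91 + 53 + 65 + 67) gives (2,1) = 79.
The remaining cell in column 4 is (5,4) = 355 − 300 = 55.
Column 5 must total 355; the given cells sum to 270, so (1,5) = 85.
Using row 2: 79 + 95 + 57 + 73 + ? → (2,3) = 355 − 304 = 51.
Row 5 needs 355; the known cells sum to 272, so (5,2) = 83.
The remaining cell in column 2 is (1,2) = 355 − 308 = 47.
Column 3 must total 355; the given cells sum to 292, so (1,3) = 63.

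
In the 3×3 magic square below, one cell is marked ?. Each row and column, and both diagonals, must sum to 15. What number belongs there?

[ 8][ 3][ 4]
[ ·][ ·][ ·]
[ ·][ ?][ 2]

7

Column 3 needs 15; the known cells sum to 6, so (2,3) = 9.
Main diagonal needs 15; the known cells sum to 10, so (2,2) = 5.
Anti-diagonal needs 15; the known cells sum to 9, so (3,1) = 6.
From row 2, 15 − (5 + 9) gives (2,1) = 1.
From row 3, 15 − (6 + 2) gives (3,2) = 7.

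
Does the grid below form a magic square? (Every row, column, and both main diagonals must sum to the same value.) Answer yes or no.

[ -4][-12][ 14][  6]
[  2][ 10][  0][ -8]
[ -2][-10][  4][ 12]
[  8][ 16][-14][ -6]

Row 1: -4 + (-12) + 14 + 6 = 4.
Row 2: 2 + 10 + 0 + (-8) = 4.
Row 3: -2 + (-10) + 4 + 12 = 4.
Row 4: 8 + 16 + (-14) + (-6) = 4.
Column 1: -4 + 2 + (-2) + 8 = 4.
Column 2: -12 + 10 + (-10) + 16 = 4.
Column 3: 14 + 0 + 4 + (-14) = 4.
Column 4: 6 + (-8) + 12 + (-6) = 4.
Main diagonal: -4 + 10 + 4 + (-6) = 4.
Anti-diagonal: 6 + 0 + (-10) + 8 = 4.
All lines sum to 4.

Yes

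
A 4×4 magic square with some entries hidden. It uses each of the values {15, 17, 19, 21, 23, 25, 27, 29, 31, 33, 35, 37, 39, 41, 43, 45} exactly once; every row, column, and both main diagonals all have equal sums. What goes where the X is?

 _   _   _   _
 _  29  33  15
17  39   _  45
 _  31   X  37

27

The 16 entries sum to 480, so each line sums to 480/4 = 120.
The remaining cell in row 2 is (2,1) = 120 − 77 = 43.
Using row 3: 17 + 39 + 45 + ? → (3,3) = 120 − 101 = 19.
Column 2: 29 + 39 + 31 + ? = 120, so (1,2) = 21.
Column 4: 15 + 45 + 37 + ? = 120, so (1,4) = 23.
From main diagonal, 120 − (29 + 19 + 37) gives (1,1) = 35.
Anti-diagonal must total 120; the given cells sum to 95, so (4,1) = 25.
Row 1 needs 120; the known cells sum to 79, so (1,3) = 41.
Using row 4: 25 + 31 + 37 + ? → (4,3) = 120 − 93 = 27.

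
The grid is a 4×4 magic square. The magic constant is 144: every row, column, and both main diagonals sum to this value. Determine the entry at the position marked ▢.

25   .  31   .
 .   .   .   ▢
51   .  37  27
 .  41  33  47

21

Using row 3: 51 + 37 + 27 + ? → (3,2) = 144 − 115 = 29.
Row 4 needs 144; the known cells sum to 121, so (4,1) = 23.
Column 1 needs 144; the known cells sum to 99, so (2,1) = 45.
The remaining cell in column 3 is (2,3) = 144 − 101 = 43.
Main diagonal must total 144; the given cells sum to 109, so (2,2) = 35.
Anti-diagonal: 43 + 29 + 23 + ? = 144, so (1,4) = 49.
Row 1 needs 144; the known cells sum to 105, so (1,2) = 39.
Row 2: 45 + 35 + 43 + ? = 144, so (2,4) = 21.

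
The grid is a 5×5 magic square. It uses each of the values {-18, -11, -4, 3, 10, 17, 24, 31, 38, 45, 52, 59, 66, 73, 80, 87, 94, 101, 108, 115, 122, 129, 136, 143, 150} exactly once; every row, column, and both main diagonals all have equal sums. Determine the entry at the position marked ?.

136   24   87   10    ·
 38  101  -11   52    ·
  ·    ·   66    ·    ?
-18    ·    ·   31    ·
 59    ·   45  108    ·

The 25 entries sum to 1650, so each line sums to 1650/5 = 330.
Row 1 needs 330; the known cells sum to 257, so (1,5) = 73.
Row 2: 38 + 101 + (-11) + 52 + ? = 330, so (2,5) = 150.
Column 1: 136 + 38 + (-18) + 59 + ? = 330, so (3,1) = 115.
Column 3 must total 330; the given cells sum to 187, so (4,3) = 143.
The remaining cell in column 4 is (3,4) = 330 − 201 = 129.
Main diagonal needs 330; the known cells sum to 334, so (5,5) = -4.
Using anti-diagonal: 73 + 52 + 66 + 59 + ? → (4,2) = 330 − 250 = 80.
From row 4, 330 − (-18 + 80 + 143 + 31) gives (4,5) = 94.
From row 5, 330 − (59 + 45 + 108 + (-4)) gives (5,2) = 122.
Column 2 must total 330; the given cells sum to 327, so (3,2) = 3.
Column 5: 73 + 150 + 94 + (-4) + ? = 330, so (3,5) = 17.

17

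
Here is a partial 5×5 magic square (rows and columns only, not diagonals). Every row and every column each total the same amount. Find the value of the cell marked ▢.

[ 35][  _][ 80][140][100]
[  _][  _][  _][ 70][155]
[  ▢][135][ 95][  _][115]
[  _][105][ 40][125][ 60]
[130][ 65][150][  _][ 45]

Column 5 is complete and sums to 475; that is the magic constant.
Using row 1: 35 + 80 + 140 + 100 + ? → (1,2) = 475 − 355 = 120.
Row 4 needs 475; the known cells sum to 330, so (4,1) = 145.
From row 5, 475 − (130 + 65 + 150 + 45) gives (5,4) = 85.
Column 2: 120 + 135 + 105 + 65 + ? = 475, so (2,2) = 50.
Column 3 must total 475; the given cells sum to 365, so (2,3) = 110.
Column 4 must total 475; the given cells sum to 420, so (3,4) = 55.
From row 2, 475 − (50 + 110 + 70 + 155) gives (2,1) = 90.
Row 3 needs 475; the known cells sum to 400, so (3,1) = 75.

75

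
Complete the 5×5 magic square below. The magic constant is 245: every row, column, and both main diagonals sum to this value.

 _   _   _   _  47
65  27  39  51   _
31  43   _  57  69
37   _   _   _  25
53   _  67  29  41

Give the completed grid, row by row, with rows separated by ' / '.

59 71 33 35 47 / 65 27 39 51 63 / 31 43 45 57 69 / 37 49 61 73 25 / 53 55 67 29 41

Row 2 must total 245; the given cells sum to 182, so (2,5) = 63.
Row 3 must total 245; the given cells sum to 200, so (3,3) = 45.
Using row 5: 53 + 67 + 29 + 41 + ? → (5,2) = 245 − 190 = 55.
Using column 1: 65 + 31 + 37 + 53 + ? → (1,1) = 245 − 186 = 59.
From main diagonal, 245 − (59 + 27 + 45 + 41) gives (4,4) = 73.
Anti-diagonal: 47 + 51 + 45 + 53 + ? = 245, so (4,2) = 49.
Using row 4: 37 + 49 + 73 + 25 + ? → (4,3) = 245 − 184 = 61.
From column 2, 245 − (27 + 43 + 49 + 55) gives (1,2) = 71.
Column 3 must total 245; the given cells sum to 212, so (1,3) = 33.
Column 4 needs 245; the known cells sum to 210, so (1,4) = 35.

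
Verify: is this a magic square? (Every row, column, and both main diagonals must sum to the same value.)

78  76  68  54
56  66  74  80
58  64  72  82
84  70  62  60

Row 1: 78 + 76 + 68 + 54 = 276.
Row 2: 56 + 66 + 74 + 80 = 276.
Row 3: 58 + 64 + 72 + 82 = 276.
Row 4: 84 + 70 + 62 + 60 = 276.
Column 1: 78 + 56 + 58 + 84 = 276.
Column 2: 76 + 66 + 64 + 70 = 276.
Column 3: 68 + 74 + 72 + 62 = 276.
Column 4: 54 + 80 + 82 + 60 = 276.
Main diagonal: 78 + 66 + 72 + 60 = 276.
Anti-diagonal: 54 + 74 + 64 + 84 = 276.
All lines sum to 276.

Yes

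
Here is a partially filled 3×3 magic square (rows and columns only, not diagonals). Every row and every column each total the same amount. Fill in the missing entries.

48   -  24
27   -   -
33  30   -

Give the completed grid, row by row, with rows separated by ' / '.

48 36 24 / 27 42 39 / 33 30 45

Column 1 is already complete: 48 + 27 + 33 = 108, so that is the magic constant.
Using row 1: 48 + 24 + ? → (1,2) = 108 − 72 = 36.
From row 3, 108 − (33 + 30) gives (3,3) = 45.
Using column 2: 36 + 30 + ? → (2,2) = 108 − 66 = 42.
Column 3 needs 108; the known cells sum to 69, so (2,3) = 39.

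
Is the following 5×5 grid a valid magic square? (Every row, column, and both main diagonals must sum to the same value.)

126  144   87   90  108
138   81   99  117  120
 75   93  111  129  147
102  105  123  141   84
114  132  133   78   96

No — row 5 sums to 553 but column 1 sums to 555.

Row 1: 126 + 144 + 87 + 90 + 108 = 555.
Row 2: 138 + 81 + 99 + 117 + 120 = 555.
Row 3: 75 + 93 + 111 + 129 + 147 = 555.
Row 4: 102 + 105 + 123 + 141 + 84 = 555.
Row 5: 114 + 132 + 133 + 78 + 96 = 553.
Column 1: 126 + 138 + 75 + 102 + 114 = 555.
Column 2: 144 + 81 + 93 + 105 + 132 = 555.
Column 3: 87 + 99 + 111 + 123 + 133 = 553.
Column 4: 90 + 117 + 129 + 141 + 78 = 555.
Column 5: 108 + 120 + 147 + 84 + 96 = 555.
Main diagonal: 126 + 81 + 111 + 141 + 96 = 555.
Anti-diagonal: 108 + 117 + 111 + 105 + 114 = 555.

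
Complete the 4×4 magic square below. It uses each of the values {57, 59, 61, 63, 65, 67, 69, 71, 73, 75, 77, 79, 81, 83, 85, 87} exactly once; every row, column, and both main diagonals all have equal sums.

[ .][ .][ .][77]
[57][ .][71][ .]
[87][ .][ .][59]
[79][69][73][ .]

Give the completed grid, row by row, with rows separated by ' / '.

65 83 63 77 / 57 75 71 85 / 87 61 81 59 / 79 69 73 67

The 16 entries sum to 1152, so each line sums to 1152/4 = 288.
Using row 4: 79 + 69 + 73 + ? → (4,4) = 288 − 221 = 67.
The remaining cell in column 1 is (1,1) = 288 − 223 = 65.
The remaining cell in column 4 is (2,4) = 288 − 203 = 85.
The remaining cell in anti-diagonal is (3,2) = 288 − 227 = 61.
Using row 2: 57 + 71 + 85 + ? → (2,2) = 288 − 213 = 75.
Row 3 must total 288; the given cells sum to 207, so (3,3) = 81.
Using column 2: 75 + 61 + 69 + ? → (1,2) = 288 − 205 = 83.
Column 3 needs 288; the known cells sum to 225, so (1,3) = 63.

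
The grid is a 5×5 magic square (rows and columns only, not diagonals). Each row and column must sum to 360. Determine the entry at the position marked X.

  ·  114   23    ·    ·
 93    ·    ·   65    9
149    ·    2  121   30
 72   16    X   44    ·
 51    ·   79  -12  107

Row 3 needs 360; the known cells sum to 302, so (3,2) = 58.
Row 5 needs 360; the known cells sum to 225, so (5,2) = 135.
Using column 1: 93 + 149 + 72 + 51 + ? → (1,1) = 360 − 365 = -5.
Column 2 must total 360; the given cells sum to 323, so (2,2) = 37.
Column 4 must total 360; the given cells sum to 218, so (1,4) = 142.
Using row 1: -5 + 114 + 23 + 142 + ? → (1,5) = 360 − 274 = 86.
The remaining cell in row 2 is (2,3) = 360 − 204 = 156.
Column 3 needs 360; the known cells sum to 260, so (4,3) = 100.

100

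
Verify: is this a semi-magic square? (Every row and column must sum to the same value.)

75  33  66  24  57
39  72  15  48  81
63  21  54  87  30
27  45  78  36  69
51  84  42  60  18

Yes

Row 1: 75 + 33 + 66 + 24 + 57 = 255.
Row 2: 39 + 72 + 15 + 48 + 81 = 255.
Row 3: 63 + 21 + 54 + 87 + 30 = 255.
Row 4: 27 + 45 + 78 + 36 + 69 = 255.
Row 5: 51 + 84 + 42 + 60 + 18 = 255.
Column 1: 75 + 39 + 63 + 27 + 51 = 255.
Column 2: 33 + 72 + 21 + 45 + 84 = 255.
Column 3: 66 + 15 + 54 + 78 + 42 = 255.
Column 4: 24 + 48 + 87 + 36 + 60 = 255.
Column 5: 57 + 81 + 30 + 69 + 18 = 255.
All lines sum to 255.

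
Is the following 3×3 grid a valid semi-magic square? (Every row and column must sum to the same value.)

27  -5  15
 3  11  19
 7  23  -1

Row 1: 27 + (-5) + 15 = 37.
Row 2: 3 + 11 + 19 = 33.
Row 3: 7 + 23 + (-1) = 29.
Column 1: 27 + 3 + 7 = 37.
Column 2: -5 + 11 + 23 = 29.
Column 3: 15 + 19 + (-1) = 33.

No — row 3 sums to 29 but column 1 sums to 37.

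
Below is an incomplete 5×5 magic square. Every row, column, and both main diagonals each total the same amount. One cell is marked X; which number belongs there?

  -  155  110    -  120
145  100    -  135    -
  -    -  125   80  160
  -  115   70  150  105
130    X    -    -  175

Anti-diagonal is complete and sums to 625; that is the magic constant.
Using row 4: 115 + 70 + 150 + 105 + ? → (4,1) = 625 − 440 = 185.
From column 5, 625 − (120 + 160 + 105 + 175) gives (2,5) = 65.
Using main diagonal: 100 + 125 + 150 + 175 + ? → (1,1) = 625 − 550 = 75.
Row 1 must total 625; the given cells sum to 460, so (1,4) = 165.
Row 2 must total 625; the given cells sum to 445, so (2,3) = 180.
Column 1 must total 625; the given cells sum to 535, so (3,1) = 90.
Column 3 must total 625; the given cells sum to 485, so (5,3) = 140.
Column 4: 165 + 135 + 80 + 150 + ? = 625, so (5,4) = 95.
Using row 3: 90 + 125 + 80 + 160 + ? → (3,2) = 625 − 455 = 170.
The remaining cell in row 5 is (5,2) = 625 − 540 = 85.

85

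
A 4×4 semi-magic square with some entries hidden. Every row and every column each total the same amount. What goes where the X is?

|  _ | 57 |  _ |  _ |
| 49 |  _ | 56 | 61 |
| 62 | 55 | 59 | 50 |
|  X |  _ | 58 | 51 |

63

Row 3 is complete and sums to 226; that is the magic constant.
From row 2, 226 − (49 + 56 + 61) gives (2,2) = 60.
The remaining cell in column 2 is (4,2) = 226 − 172 = 54.
Column 3 needs 226; the known cells sum to 173, so (1,3) = 53.
The remaining cell in column 4 is (1,4) = 226 − 162 = 64.
Using row 1: 57 + 53 + 64 + ? → (1,1) = 226 − 174 = 52.
Row 4 needs 226; the known cells sum to 163, so (4,1) = 63.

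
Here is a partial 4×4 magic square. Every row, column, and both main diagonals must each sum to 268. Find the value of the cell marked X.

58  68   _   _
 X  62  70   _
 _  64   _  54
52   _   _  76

Using column 2: 68 + 62 + 64 + ? → (4,2) = 268 − 194 = 74.
Using main diagonal: 58 + 62 + 76 + ? → (3,3) = 268 − 196 = 72.
From anti-diagonal, 268 − (70 + 64 + 52) gives (1,4) = 82.
Row 1 must total 268; the given cells sum to 208, so (1,3) = 60.
Row 3: 64 + 72 + 54 + ? = 268, so (3,1) = 78.
Row 4: 52 + 74 + 76 + ? = 268, so (4,3) = 66.
Column 1 must total 268; the given cells sum to 188, so (2,1) = 80.

80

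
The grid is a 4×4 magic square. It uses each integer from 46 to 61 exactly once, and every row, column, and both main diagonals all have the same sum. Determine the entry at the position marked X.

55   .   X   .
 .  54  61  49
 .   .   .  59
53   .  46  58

60

The entries are 46 through 61, which sum to 856, so each line sums to 856/4 = 214.
Row 2 needs 214; the known cells sum to 164, so (2,1) = 50.
Row 4 needs 214; the known cells sum to 157, so (4,2) = 57.
From column 1, 214 − (55 + 50 + 53) gives (3,1) = 56.
The remaining cell in column 4 is (1,4) = 214 − 166 = 48.
Main diagonal needs 214; the known cells sum to 167, so (3,3) = 47.
Anti-diagonal needs 214; the known cells sum to 162, so (3,2) = 52.
Column 2 must total 214; the given cells sum to 163, so (1,2) = 51.
Column 3: 61 + 47 + 46 + ? = 214, so (1,3) = 60.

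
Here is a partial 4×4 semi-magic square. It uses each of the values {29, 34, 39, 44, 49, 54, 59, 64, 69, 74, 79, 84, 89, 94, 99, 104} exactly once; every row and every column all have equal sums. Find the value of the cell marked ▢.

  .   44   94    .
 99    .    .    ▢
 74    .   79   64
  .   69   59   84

The 16 entries sum to 1064, so each line sums to 1064/4 = 266.
Row 3: 74 + 79 + 64 + ? = 266, so (3,2) = 49.
Row 4 needs 266; the known cells sum to 212, so (4,1) = 54.
Column 1 needs 266; the known cells sum to 227, so (1,1) = 39.
Column 2 must total 266; the given cells sum to 162, so (2,2) = 104.
From column 3, 266 − (94 + 79 + 59) gives (2,3) = 34.
Using row 1: 39 + 44 + 94 + ? → (1,4) = 266 − 177 = 89.
Row 2: 99 + 104 + 34 + ? = 266, so (2,4) = 29.

29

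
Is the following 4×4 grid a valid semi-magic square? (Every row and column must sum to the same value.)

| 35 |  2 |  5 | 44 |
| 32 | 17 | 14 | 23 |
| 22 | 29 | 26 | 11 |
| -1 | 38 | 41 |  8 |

Row 1: 35 + 2 + 5 + 44 = 86.
Row 2: 32 + 17 + 14 + 23 = 86.
Row 3: 22 + 29 + 26 + 11 = 88.
Row 4: -1 + 38 + 41 + 8 = 86.
Column 1: 35 + 32 + 22 + (-1) = 88.
Column 2: 2 + 17 + 29 + 38 = 86.
Column 3: 5 + 14 + 26 + 41 = 86.
Column 4: 44 + 23 + 11 + 8 = 86.

No — row 4 sums to 86 but row 3 sums to 88.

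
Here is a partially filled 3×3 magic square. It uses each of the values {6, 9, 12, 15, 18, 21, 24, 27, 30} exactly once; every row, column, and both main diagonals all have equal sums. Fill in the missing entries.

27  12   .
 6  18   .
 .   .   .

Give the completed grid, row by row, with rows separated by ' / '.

27 12 15 / 6 18 30 / 21 24 9

The 9 entries sum to 162, so each line sums to 162/3 = 54.
Row 1: 27 + 12 + ? = 54, so (1,3) = 15.
Row 2 needs 54; the known cells sum to 24, so (2,3) = 30.
Column 1 needs 54; the known cells sum to 33, so (3,1) = 21.
The remaining cell in column 2 is (3,2) = 54 − 30 = 24.
Column 3 needs 54; the known cells sum to 45, so (3,3) = 9.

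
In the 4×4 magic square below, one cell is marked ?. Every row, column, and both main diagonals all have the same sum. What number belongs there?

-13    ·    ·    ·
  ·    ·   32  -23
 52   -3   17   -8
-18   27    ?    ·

Row 3 is complete and sums to 58; that is the magic constant.
Using column 1: -13 + 52 + (-18) + ? → (2,1) = 58 − 21 = 37.
Anti-diagonal must total 58; the given cells sum to 11, so (1,4) = 47.
From row 2, 58 − (37 + 32 + (-23)) gives (2,2) = 12.
Column 2 must total 58; the given cells sum to 36, so (1,2) = 22.
Column 4 needs 58; the known cells sum to 16, so (4,4) = 42.
Row 1: -13 + 22 + 47 + ? = 58, so (1,3) = 2.
The remaining cell in row 4 is (4,3) = 58 − 51 = 7.

7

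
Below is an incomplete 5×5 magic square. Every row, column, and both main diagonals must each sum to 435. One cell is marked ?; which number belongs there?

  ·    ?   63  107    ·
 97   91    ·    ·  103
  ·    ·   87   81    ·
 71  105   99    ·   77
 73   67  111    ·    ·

79

The remaining cell in row 4 is (4,4) = 435 − 352 = 83.
Column 3 must total 435; the given cells sum to 360, so (2,3) = 75.
Row 2 needs 435; the known cells sum to 366, so (2,4) = 69.
Column 4 needs 435; the known cells sum to 340, so (5,4) = 95.
From anti-diagonal, 435 − (69 + 87 + 105 + 73) gives (1,5) = 101.
Row 5: 73 + 67 + 111 + 95 + ? = 435, so (5,5) = 89.
From column 5, 435 − (101 + 103 + 77 + 89) gives (3,5) = 65.
Using main diagonal: 91 + 87 + 83 + 89 + ? → (1,1) = 435 − 350 = 85.
Row 1 must total 435; the given cells sum to 356, so (1,2) = 79.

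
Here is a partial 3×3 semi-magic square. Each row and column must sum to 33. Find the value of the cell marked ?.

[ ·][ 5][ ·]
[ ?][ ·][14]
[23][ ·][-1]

2

Row 3: 23 + (-1) + ? = 33, so (3,2) = 11.
Column 2 must total 33; the given cells sum to 16, so (2,2) = 17.
Using column 3: 14 + (-1) + ? → (1,3) = 33 − 13 = 20.
The remaining cell in row 1 is (1,1) = 33 − 25 = 8.
Row 2 must total 33; the given cells sum to 31, so (2,1) = 2.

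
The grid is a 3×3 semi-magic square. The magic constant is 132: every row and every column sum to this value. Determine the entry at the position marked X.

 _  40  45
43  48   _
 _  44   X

Using row 1: 40 + 45 + ? → (1,1) = 132 − 85 = 47.
Using row 2: 43 + 48 + ? → (2,3) = 132 − 91 = 41.
Column 1: 47 + 43 + ? = 132, so (3,1) = 42.
Column 3 must total 132; the given cells sum to 86, so (3,3) = 46.

46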